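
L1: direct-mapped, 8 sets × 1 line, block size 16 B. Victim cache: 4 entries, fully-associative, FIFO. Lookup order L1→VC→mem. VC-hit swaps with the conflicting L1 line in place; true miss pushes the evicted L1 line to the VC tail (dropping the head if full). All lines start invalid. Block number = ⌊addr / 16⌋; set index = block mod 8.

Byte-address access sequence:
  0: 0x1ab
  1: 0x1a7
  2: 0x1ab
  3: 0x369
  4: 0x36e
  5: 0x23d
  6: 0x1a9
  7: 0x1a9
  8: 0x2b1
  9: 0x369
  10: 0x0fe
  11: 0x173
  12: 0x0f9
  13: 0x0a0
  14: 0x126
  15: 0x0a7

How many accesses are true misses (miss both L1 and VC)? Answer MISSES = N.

  [0] addr=0x1ab blk=26 s=2: MISS | VC []
  [1] addr=0x1a7 blk=26 s=2: L1-HIT | VC []
  [2] addr=0x1ab blk=26 s=2: L1-HIT | VC []
  [3] addr=0x369 blk=54 s=6: MISS | VC []
  [4] addr=0x36e blk=54 s=6: L1-HIT | VC []
  [5] addr=0x23d blk=35 s=3: MISS | VC []
  [6] addr=0x1a9 blk=26 s=2: L1-HIT | VC []
  [7] addr=0x1a9 blk=26 s=2: L1-HIT | VC []
  [8] addr=0x2b1 blk=43 s=3: MISS | VC [35]
  [9] addr=0x369 blk=54 s=6: L1-HIT | VC [35]
  [10] addr=0xfe blk=15 s=7: MISS | VC [35]
  [11] addr=0x173 blk=23 s=7: MISS | VC [35, 15]
  [12] addr=0xf9 blk=15 s=7: VC-HIT | VC [35, 23]
  [13] addr=0xa0 blk=10 s=2: MISS | VC [35, 23, 26]
  [14] addr=0x126 blk=18 s=2: MISS | VC [35, 23, 26, 10]
  [15] addr=0xa7 blk=10 s=2: VC-HIT | VC [35, 23, 26, 18]

MISSES = 8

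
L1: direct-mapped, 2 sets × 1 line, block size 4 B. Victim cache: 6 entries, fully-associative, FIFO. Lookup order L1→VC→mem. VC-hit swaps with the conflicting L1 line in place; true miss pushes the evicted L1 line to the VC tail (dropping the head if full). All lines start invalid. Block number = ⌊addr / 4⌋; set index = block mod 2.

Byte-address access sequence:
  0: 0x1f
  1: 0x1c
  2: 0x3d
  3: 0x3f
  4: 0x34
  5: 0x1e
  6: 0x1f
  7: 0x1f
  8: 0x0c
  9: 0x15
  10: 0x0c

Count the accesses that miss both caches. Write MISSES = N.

MISSES = 5

0: 0x1f (blk 7, set 1) → MISS  vc=[]
1: 0x1c (blk 7, set 1) → L1-HIT  vc=[]
2: 0x3d (blk 15, set 1) → MISS  vc=[7]
3: 0x3f (blk 15, set 1) → L1-HIT  vc=[7]
4: 0x34 (blk 13, set 1) → MISS  vc=[7, 15]
5: 0x1e (blk 7, set 1) → VC-HIT  vc=[13, 15]
6: 0x1f (blk 7, set 1) → L1-HIT  vc=[13, 15]
7: 0x1f (blk 7, set 1) → L1-HIT  vc=[13, 15]
8: 0xc (blk 3, set 1) → MISS  vc=[13, 15, 7]
9: 0x15 (blk 5, set 1) → MISS  vc=[13, 15, 7, 3]
10: 0xc (blk 3, set 1) → VC-HIT  vc=[13, 15, 7, 5]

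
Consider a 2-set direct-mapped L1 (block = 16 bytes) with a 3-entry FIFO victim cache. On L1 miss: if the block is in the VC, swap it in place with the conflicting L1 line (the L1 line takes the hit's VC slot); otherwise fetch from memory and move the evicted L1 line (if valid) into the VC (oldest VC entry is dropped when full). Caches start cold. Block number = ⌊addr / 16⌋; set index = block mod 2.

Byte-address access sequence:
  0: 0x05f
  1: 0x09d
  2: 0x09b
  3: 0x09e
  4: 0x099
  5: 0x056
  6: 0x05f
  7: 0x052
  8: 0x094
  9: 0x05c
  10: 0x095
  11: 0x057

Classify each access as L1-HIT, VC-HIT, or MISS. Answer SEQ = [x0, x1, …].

  [0] addr=0x5f blk=5 s=1: MISS | VC []
  [1] addr=0x9d blk=9 s=1: MISS | VC [5]
  [2] addr=0x9b blk=9 s=1: L1-HIT | VC [5]
  [3] addr=0x9e blk=9 s=1: L1-HIT | VC [5]
  [4] addr=0x99 blk=9 s=1: L1-HIT | VC [5]
  [5] addr=0x56 blk=5 s=1: VC-HIT | VC [9]
  [6] addr=0x5f blk=5 s=1: L1-HIT | VC [9]
  [7] addr=0x52 blk=5 s=1: L1-HIT | VC [9]
  [8] addr=0x94 blk=9 s=1: VC-HIT | VC [5]
  [9] addr=0x5c blk=5 s=1: VC-HIT | VC [9]
  [10] addr=0x95 blk=9 s=1: VC-HIT | VC [5]
  [11] addr=0x57 blk=5 s=1: VC-HIT | VC [9]

SEQ = [MISS, MISS, L1-HIT, L1-HIT, L1-HIT, VC-HIT, L1-HIT, L1-HIT, VC-HIT, VC-HIT, VC-HIT, VC-HIT]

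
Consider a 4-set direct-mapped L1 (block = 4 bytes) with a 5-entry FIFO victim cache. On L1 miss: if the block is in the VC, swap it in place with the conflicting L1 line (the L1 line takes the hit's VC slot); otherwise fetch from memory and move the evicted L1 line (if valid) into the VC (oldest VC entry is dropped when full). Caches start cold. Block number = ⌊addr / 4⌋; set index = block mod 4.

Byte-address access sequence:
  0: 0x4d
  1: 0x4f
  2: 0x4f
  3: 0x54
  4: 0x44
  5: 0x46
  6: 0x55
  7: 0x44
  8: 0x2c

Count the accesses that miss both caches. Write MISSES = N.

  [0] addr=0x4d blk=19 s=3: MISS | VC []
  [1] addr=0x4f blk=19 s=3: L1-HIT | VC []
  [2] addr=0x4f blk=19 s=3: L1-HIT | VC []
  [3] addr=0x54 blk=21 s=1: MISS | VC []
  [4] addr=0x44 blk=17 s=1: MISS | VC [21]
  [5] addr=0x46 blk=17 s=1: L1-HIT | VC [21]
  [6] addr=0x55 blk=21 s=1: VC-HIT | VC [17]
  [7] addr=0x44 blk=17 s=1: VC-HIT | VC [21]
  [8] addr=0x2c blk=11 s=3: MISS | VC [21, 19]

MISSES = 4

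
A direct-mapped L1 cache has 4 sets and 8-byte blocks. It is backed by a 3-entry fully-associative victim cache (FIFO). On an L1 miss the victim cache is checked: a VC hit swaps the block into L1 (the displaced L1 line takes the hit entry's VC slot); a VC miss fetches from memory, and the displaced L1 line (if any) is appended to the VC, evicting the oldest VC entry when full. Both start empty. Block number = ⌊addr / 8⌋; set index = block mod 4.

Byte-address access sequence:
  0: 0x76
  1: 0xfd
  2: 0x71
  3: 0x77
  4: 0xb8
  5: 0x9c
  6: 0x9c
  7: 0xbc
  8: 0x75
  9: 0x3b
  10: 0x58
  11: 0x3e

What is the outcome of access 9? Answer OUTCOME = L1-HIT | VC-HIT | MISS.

OUTCOME = MISS

#0 0x76→b14/s2 MISS; vc=[]
#1 0xfd→b31/s3 MISS; vc=[]
#2 0x71→b14/s2 L1-HIT; vc=[]
#3 0x77→b14/s2 L1-HIT; vc=[]
#4 0xb8→b23/s3 MISS; vc=[31]
#5 0x9c→b19/s3 MISS; vc=[31,23]
#6 0x9c→b19/s3 L1-HIT; vc=[31,23]
#7 0xbc→b23/s3 VC-HIT; vc=[31,19]
#8 0x75→b14/s2 L1-HIT; vc=[31,19]
#9 0x3b→b7/s3 MISS; vc=[31,19,23]
#10 0x58→b11/s3 MISS; vc=[19,23,7]
#11 0x3e→b7/s3 VC-HIT; vc=[19,23,11]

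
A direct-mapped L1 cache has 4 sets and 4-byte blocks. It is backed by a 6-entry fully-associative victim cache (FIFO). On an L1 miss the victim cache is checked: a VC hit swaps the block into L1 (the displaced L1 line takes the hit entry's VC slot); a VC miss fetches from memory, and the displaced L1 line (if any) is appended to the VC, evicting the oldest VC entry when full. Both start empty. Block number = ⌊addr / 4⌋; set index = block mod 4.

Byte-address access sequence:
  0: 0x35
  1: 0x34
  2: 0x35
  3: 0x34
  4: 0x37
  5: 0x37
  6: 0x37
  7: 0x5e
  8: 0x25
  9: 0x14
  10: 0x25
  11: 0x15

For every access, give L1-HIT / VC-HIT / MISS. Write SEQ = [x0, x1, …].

SEQ = [MISS, L1-HIT, L1-HIT, L1-HIT, L1-HIT, L1-HIT, L1-HIT, MISS, MISS, MISS, VC-HIT, VC-HIT]

  [0] addr=0x35 blk=13 s=1: MISS | VC []
  [1] addr=0x34 blk=13 s=1: L1-HIT | VC []
  [2] addr=0x35 blk=13 s=1: L1-HIT | VC []
  [3] addr=0x34 blk=13 s=1: L1-HIT | VC []
  [4] addr=0x37 blk=13 s=1: L1-HIT | VC []
  [5] addr=0x37 blk=13 s=1: L1-HIT | VC []
  [6] addr=0x37 blk=13 s=1: L1-HIT | VC []
  [7] addr=0x5e blk=23 s=3: MISS | VC []
  [8] addr=0x25 blk=9 s=1: MISS | VC [13]
  [9] addr=0x14 blk=5 s=1: MISS | VC [13, 9]
  [10] addr=0x25 blk=9 s=1: VC-HIT | VC [13, 5]
  [11] addr=0x15 blk=5 s=1: VC-HIT | VC [13, 9]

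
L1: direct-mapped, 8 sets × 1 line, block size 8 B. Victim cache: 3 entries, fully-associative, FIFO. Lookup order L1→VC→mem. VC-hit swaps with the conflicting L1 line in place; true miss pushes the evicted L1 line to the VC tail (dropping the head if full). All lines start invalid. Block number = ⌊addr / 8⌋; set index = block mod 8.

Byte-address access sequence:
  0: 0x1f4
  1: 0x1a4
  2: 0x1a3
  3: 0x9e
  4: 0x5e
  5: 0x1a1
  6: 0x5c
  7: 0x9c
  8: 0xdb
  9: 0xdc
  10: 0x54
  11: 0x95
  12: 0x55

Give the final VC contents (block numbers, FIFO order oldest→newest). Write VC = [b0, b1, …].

VC = [11, 19, 18]

#0 0x1f4→b62/s6 MISS; vc=[]
#1 0x1a4→b52/s4 MISS; vc=[]
#2 0x1a3→b52/s4 L1-HIT; vc=[]
#3 0x9e→b19/s3 MISS; vc=[]
#4 0x5e→b11/s3 MISS; vc=[19]
#5 0x1a1→b52/s4 L1-HIT; vc=[19]
#6 0x5c→b11/s3 L1-HIT; vc=[19]
#7 0x9c→b19/s3 VC-HIT; vc=[11]
#8 0xdb→b27/s3 MISS; vc=[11,19]
#9 0xdc→b27/s3 L1-HIT; vc=[11,19]
#10 0x54→b10/s2 MISS; vc=[11,19]
#11 0x95→b18/s2 MISS; vc=[11,19,10]
#12 0x55→b10/s2 VC-HIT; vc=[11,19,18]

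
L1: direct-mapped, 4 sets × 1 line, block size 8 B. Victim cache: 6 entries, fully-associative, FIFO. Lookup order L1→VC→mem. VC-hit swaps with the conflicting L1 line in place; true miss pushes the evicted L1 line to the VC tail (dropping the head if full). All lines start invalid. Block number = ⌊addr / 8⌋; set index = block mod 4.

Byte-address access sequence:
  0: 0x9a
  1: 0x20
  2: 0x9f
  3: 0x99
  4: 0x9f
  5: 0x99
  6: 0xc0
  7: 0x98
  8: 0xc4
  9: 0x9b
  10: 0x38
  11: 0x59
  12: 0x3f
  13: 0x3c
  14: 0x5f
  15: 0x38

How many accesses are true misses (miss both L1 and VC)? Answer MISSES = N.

MISSES = 5

  [0] addr=0x9a blk=19 s=3: MISS | VC []
  [1] addr=0x20 blk=4 s=0: MISS | VC []
  [2] addr=0x9f blk=19 s=3: L1-HIT | VC []
  [3] addr=0x99 blk=19 s=3: L1-HIT | VC []
  [4] addr=0x9f blk=19 s=3: L1-HIT | VC []
  [5] addr=0x99 blk=19 s=3: L1-HIT | VC []
  [6] addr=0xc0 blk=24 s=0: MISS | VC [4]
  [7] addr=0x98 blk=19 s=3: L1-HIT | VC [4]
  [8] addr=0xc4 blk=24 s=0: L1-HIT | VC [4]
  [9] addr=0x9b blk=19 s=3: L1-HIT | VC [4]
  [10] addr=0x38 blk=7 s=3: MISS | VC [4, 19]
  [11] addr=0x59 blk=11 s=3: MISS | VC [4, 19, 7]
  [12] addr=0x3f blk=7 s=3: VC-HIT | VC [4, 19, 11]
  [13] addr=0x3c blk=7 s=3: L1-HIT | VC [4, 19, 11]
  [14] addr=0x5f blk=11 s=3: VC-HIT | VC [4, 19, 7]
  [15] addr=0x38 blk=7 s=3: VC-HIT | VC [4, 19, 11]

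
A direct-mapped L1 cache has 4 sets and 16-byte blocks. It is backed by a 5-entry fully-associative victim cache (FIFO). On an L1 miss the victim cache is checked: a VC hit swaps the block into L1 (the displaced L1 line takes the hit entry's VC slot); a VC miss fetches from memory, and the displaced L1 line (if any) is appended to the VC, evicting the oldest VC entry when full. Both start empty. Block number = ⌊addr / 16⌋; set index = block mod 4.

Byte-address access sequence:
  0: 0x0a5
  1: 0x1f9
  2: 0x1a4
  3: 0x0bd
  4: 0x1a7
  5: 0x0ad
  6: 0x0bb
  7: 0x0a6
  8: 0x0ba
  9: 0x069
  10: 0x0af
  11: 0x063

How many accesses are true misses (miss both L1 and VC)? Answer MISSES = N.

MISSES = 5

#0 0xa5→b10/s2 MISS; vc=[]
#1 0x1f9→b31/s3 MISS; vc=[]
#2 0x1a4→b26/s2 MISS; vc=[10]
#3 0xbd→b11/s3 MISS; vc=[10,31]
#4 0x1a7→b26/s2 L1-HIT; vc=[10,31]
#5 0xad→b10/s2 VC-HIT; vc=[26,31]
#6 0xbb→b11/s3 L1-HIT; vc=[26,31]
#7 0xa6→b10/s2 L1-HIT; vc=[26,31]
#8 0xba→b11/s3 L1-HIT; vc=[26,31]
#9 0x69→b6/s2 MISS; vc=[26,31,10]
#10 0xaf→b10/s2 VC-HIT; vc=[26,31,6]
#11 0x63→b6/s2 VC-HIT; vc=[26,31,10]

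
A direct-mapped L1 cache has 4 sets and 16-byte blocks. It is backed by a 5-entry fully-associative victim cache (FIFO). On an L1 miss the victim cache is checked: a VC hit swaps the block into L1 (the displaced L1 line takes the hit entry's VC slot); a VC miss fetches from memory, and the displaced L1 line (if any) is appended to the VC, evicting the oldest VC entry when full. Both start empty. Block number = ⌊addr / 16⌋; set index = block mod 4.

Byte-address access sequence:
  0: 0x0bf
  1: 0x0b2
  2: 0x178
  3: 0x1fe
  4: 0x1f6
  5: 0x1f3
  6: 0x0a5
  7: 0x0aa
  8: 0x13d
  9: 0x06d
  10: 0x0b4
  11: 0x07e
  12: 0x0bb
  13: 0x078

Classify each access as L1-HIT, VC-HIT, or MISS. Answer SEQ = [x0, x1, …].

SEQ = [MISS, L1-HIT, MISS, MISS, L1-HIT, L1-HIT, MISS, L1-HIT, MISS, MISS, VC-HIT, MISS, VC-HIT, VC-HIT]

0: 0xbf (blk 11, set 3) → MISS  vc=[]
1: 0xb2 (blk 11, set 3) → L1-HIT  vc=[]
2: 0x178 (blk 23, set 3) → MISS  vc=[11]
3: 0x1fe (blk 31, set 3) → MISS  vc=[11, 23]
4: 0x1f6 (blk 31, set 3) → L1-HIT  vc=[11, 23]
5: 0x1f3 (blk 31, set 3) → L1-HIT  vc=[11, 23]
6: 0xa5 (blk 10, set 2) → MISS  vc=[11, 23]
7: 0xaa (blk 10, set 2) → L1-HIT  vc=[11, 23]
8: 0x13d (blk 19, set 3) → MISS  vc=[11, 23, 31]
9: 0x6d (blk 6, set 2) → MISS  vc=[11, 23, 31, 10]
10: 0xb4 (blk 11, set 3) → VC-HIT  vc=[19, 23, 31, 10]
11: 0x7e (blk 7, set 3) → MISS  vc=[19, 23, 31, 10, 11]
12: 0xbb (blk 11, set 3) → VC-HIT  vc=[19, 23, 31, 10, 7]
13: 0x78 (blk 7, set 3) → VC-HIT  vc=[19, 23, 31, 10, 11]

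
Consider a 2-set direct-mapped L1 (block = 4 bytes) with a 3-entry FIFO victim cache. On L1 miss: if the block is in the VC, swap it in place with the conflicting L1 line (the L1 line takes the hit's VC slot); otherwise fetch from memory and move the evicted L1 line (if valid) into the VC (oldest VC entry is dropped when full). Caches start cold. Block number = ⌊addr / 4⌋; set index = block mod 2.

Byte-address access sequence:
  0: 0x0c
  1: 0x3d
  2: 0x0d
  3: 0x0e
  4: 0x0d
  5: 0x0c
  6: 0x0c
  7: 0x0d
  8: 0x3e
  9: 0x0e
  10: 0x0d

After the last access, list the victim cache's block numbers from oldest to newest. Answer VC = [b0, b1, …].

VC = [15]

0: 0xc (blk 3, set 1) → MISS  vc=[]
1: 0x3d (blk 15, set 1) → MISS  vc=[3]
2: 0xd (blk 3, set 1) → VC-HIT  vc=[15]
3: 0xe (blk 3, set 1) → L1-HIT  vc=[15]
4: 0xd (blk 3, set 1) → L1-HIT  vc=[15]
5: 0xc (blk 3, set 1) → L1-HIT  vc=[15]
6: 0xc (blk 3, set 1) → L1-HIT  vc=[15]
7: 0xd (blk 3, set 1) → L1-HIT  vc=[15]
8: 0x3e (blk 15, set 1) → VC-HIT  vc=[3]
9: 0xe (blk 3, set 1) → VC-HIT  vc=[15]
10: 0xd (blk 3, set 1) → L1-HIT  vc=[15]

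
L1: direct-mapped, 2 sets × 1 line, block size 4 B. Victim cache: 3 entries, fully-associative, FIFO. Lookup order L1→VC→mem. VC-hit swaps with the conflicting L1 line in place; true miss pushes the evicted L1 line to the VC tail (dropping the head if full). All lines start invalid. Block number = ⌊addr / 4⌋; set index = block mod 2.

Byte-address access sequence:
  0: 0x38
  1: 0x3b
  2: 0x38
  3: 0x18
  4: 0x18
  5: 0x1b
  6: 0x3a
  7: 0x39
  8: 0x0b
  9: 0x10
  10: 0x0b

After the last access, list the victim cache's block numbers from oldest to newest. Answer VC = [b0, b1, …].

#0 0x38→b14/s0 MISS; vc=[]
#1 0x3b→b14/s0 L1-HIT; vc=[]
#2 0x38→b14/s0 L1-HIT; vc=[]
#3 0x18→b6/s0 MISS; vc=[14]
#4 0x18→b6/s0 L1-HIT; vc=[14]
#5 0x1b→b6/s0 L1-HIT; vc=[14]
#6 0x3a→b14/s0 VC-HIT; vc=[6]
#7 0x39→b14/s0 L1-HIT; vc=[6]
#8 0xb→b2/s0 MISS; vc=[6,14]
#9 0x10→b4/s0 MISS; vc=[6,14,2]
#10 0xb→b2/s0 VC-HIT; vc=[6,14,4]

VC = [6, 14, 4]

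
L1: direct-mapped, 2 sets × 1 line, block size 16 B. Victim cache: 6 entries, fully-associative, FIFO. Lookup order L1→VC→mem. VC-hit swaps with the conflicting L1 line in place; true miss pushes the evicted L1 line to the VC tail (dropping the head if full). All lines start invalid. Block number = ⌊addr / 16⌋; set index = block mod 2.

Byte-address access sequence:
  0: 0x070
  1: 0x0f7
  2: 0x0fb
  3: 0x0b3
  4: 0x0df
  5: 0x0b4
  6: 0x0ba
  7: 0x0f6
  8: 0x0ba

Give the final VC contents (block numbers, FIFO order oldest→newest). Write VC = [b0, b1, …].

VC = [7, 15, 13]

0: 0x70 (blk 7, set 1) → MISS  vc=[]
1: 0xf7 (blk 15, set 1) → MISS  vc=[7]
2: 0xfb (blk 15, set 1) → L1-HIT  vc=[7]
3: 0xb3 (blk 11, set 1) → MISS  vc=[7, 15]
4: 0xdf (blk 13, set 1) → MISS  vc=[7, 15, 11]
5: 0xb4 (blk 11, set 1) → VC-HIT  vc=[7, 15, 13]
6: 0xba (blk 11, set 1) → L1-HIT  vc=[7, 15, 13]
7: 0xf6 (blk 15, set 1) → VC-HIT  vc=[7, 11, 13]
8: 0xba (blk 11, set 1) → VC-HIT  vc=[7, 15, 13]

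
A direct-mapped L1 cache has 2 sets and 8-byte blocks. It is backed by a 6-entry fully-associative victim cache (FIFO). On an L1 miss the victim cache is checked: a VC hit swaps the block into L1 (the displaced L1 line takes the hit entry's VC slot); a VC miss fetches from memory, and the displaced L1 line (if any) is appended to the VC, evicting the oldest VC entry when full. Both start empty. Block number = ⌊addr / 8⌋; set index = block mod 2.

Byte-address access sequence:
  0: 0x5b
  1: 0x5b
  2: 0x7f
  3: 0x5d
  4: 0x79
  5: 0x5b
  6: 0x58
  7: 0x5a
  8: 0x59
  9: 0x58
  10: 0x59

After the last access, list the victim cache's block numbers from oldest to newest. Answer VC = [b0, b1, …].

#0 0x5b→b11/s1 MISS; vc=[]
#1 0x5b→b11/s1 L1-HIT; vc=[]
#2 0x7f→b15/s1 MISS; vc=[11]
#3 0x5d→b11/s1 VC-HIT; vc=[15]
#4 0x79→b15/s1 VC-HIT; vc=[11]
#5 0x5b→b11/s1 VC-HIT; vc=[15]
#6 0x58→b11/s1 L1-HIT; vc=[15]
#7 0x5a→b11/s1 L1-HIT; vc=[15]
#8 0x59→b11/s1 L1-HIT; vc=[15]
#9 0x58→b11/s1 L1-HIT; vc=[15]
#10 0x59→b11/s1 L1-HIT; vc=[15]

VC = [15]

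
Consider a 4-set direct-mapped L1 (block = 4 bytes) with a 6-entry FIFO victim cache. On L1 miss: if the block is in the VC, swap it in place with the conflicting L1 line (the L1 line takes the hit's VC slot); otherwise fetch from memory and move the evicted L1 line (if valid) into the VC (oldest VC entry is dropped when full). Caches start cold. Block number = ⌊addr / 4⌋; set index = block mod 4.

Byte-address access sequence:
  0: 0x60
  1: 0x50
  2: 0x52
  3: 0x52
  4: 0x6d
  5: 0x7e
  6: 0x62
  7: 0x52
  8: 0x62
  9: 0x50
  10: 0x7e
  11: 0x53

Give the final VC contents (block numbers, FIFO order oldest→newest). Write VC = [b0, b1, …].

0: 0x60 (blk 24, set 0) → MISS  vc=[]
1: 0x50 (blk 20, set 0) → MISS  vc=[24]
2: 0x52 (blk 20, set 0) → L1-HIT  vc=[24]
3: 0x52 (blk 20, set 0) → L1-HIT  vc=[24]
4: 0x6d (blk 27, set 3) → MISS  vc=[24]
5: 0x7e (blk 31, set 3) → MISS  vc=[24, 27]
6: 0x62 (blk 24, set 0) → VC-HIT  vc=[20, 27]
7: 0x52 (blk 20, set 0) → VC-HIT  vc=[24, 27]
8: 0x62 (blk 24, set 0) → VC-HIT  vc=[20, 27]
9: 0x50 (blk 20, set 0) → VC-HIT  vc=[24, 27]
10: 0x7e (blk 31, set 3) → L1-HIT  vc=[24, 27]
11: 0x53 (blk 20, set 0) → L1-HIT  vc=[24, 27]

VC = [24, 27]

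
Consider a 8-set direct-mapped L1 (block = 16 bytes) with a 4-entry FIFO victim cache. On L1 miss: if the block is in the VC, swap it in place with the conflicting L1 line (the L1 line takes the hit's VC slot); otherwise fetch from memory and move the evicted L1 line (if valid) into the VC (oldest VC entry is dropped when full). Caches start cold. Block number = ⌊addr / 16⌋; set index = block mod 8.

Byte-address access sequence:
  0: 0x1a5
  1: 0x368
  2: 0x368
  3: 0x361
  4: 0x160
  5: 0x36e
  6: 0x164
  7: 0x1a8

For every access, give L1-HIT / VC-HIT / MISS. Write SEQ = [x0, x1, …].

  [0] addr=0x1a5 blk=26 s=2: MISS | VC []
  [1] addr=0x368 blk=54 s=6: MISS | VC []
  [2] addr=0x368 blk=54 s=6: L1-HIT | VC []
  [3] addr=0x361 blk=54 s=6: L1-HIT | VC []
  [4] addr=0x160 blk=22 s=6: MISS | VC [54]
  [5] addr=0x36e blk=54 s=6: VC-HIT | VC [22]
  [6] addr=0x164 blk=22 s=6: VC-HIT | VC [54]
  [7] addr=0x1a8 blk=26 s=2: L1-HIT | VC [54]

SEQ = [MISS, MISS, L1-HIT, L1-HIT, MISS, VC-HIT, VC-HIT, L1-HIT]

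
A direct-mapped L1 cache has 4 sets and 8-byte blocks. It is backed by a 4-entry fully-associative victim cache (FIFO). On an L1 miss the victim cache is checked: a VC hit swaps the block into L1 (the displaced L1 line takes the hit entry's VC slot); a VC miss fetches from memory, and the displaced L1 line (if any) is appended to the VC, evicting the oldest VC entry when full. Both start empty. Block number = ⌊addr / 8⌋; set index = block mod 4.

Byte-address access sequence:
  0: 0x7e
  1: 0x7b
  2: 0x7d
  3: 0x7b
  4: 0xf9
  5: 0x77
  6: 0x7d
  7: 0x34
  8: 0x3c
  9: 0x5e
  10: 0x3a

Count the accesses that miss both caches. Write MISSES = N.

MISSES = 6

#0 0x7e→b15/s3 MISS; vc=[]
#1 0x7b→b15/s3 L1-HIT; vc=[]
#2 0x7d→b15/s3 L1-HIT; vc=[]
#3 0x7b→b15/s3 L1-HIT; vc=[]
#4 0xf9→b31/s3 MISS; vc=[15]
#5 0x77→b14/s2 MISS; vc=[15]
#6 0x7d→b15/s3 VC-HIT; vc=[31]
#7 0x34→b6/s2 MISS; vc=[31,14]
#8 0x3c→b7/s3 MISS; vc=[31,14,15]
#9 0x5e→b11/s3 MISS; vc=[31,14,15,7]
#10 0x3a→b7/s3 VC-HIT; vc=[31,14,15,11]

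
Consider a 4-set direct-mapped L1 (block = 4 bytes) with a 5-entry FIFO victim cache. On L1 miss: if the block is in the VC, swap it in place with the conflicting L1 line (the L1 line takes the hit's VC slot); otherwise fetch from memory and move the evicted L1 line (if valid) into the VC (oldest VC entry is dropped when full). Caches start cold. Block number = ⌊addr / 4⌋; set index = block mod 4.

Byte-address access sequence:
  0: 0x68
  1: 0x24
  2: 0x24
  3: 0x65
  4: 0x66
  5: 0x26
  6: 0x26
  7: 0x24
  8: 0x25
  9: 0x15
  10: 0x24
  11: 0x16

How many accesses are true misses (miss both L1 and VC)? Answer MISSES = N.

#0 0x68→b26/s2 MISS; vc=[]
#1 0x24→b9/s1 MISS; vc=[]
#2 0x24→b9/s1 L1-HIT; vc=[]
#3 0x65→b25/s1 MISS; vc=[9]
#4 0x66→b25/s1 L1-HIT; vc=[9]
#5 0x26→b9/s1 VC-HIT; vc=[25]
#6 0x26→b9/s1 L1-HIT; vc=[25]
#7 0x24→b9/s1 L1-HIT; vc=[25]
#8 0x25→b9/s1 L1-HIT; vc=[25]
#9 0x15→b5/s1 MISS; vc=[25,9]
#10 0x24→b9/s1 VC-HIT; vc=[25,5]
#11 0x16→b5/s1 VC-HIT; vc=[25,9]

MISSES = 4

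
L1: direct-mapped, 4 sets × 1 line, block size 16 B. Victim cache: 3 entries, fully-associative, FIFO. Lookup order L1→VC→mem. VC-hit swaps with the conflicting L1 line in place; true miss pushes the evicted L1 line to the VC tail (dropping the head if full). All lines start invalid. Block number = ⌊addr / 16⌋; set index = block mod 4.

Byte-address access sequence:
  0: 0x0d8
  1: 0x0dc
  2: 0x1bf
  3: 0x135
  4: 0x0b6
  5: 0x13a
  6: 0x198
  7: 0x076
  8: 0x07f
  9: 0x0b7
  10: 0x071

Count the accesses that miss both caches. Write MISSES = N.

MISSES = 6

  [0] addr=0xd8 blk=13 s=1: MISS | VC []
  [1] addr=0xdc blk=13 s=1: L1-HIT | VC []
  [2] addr=0x1bf blk=27 s=3: MISS | VC []
  [3] addr=0x135 blk=19 s=3: MISS | VC [27]
  [4] addr=0xb6 blk=11 s=3: MISS | VC [27, 19]
  [5] addr=0x13a blk=19 s=3: VC-HIT | VC [27, 11]
  [6] addr=0x198 blk=25 s=1: MISS | VC [27, 11, 13]
  [7] addr=0x76 blk=7 s=3: MISS | VC [11, 13, 19]
  [8] addr=0x7f blk=7 s=3: L1-HIT | VC [11, 13, 19]
  [9] addr=0xb7 blk=11 s=3: VC-HIT | VC [7, 13, 19]
  [10] addr=0x71 blk=7 s=3: VC-HIT | VC [11, 13, 19]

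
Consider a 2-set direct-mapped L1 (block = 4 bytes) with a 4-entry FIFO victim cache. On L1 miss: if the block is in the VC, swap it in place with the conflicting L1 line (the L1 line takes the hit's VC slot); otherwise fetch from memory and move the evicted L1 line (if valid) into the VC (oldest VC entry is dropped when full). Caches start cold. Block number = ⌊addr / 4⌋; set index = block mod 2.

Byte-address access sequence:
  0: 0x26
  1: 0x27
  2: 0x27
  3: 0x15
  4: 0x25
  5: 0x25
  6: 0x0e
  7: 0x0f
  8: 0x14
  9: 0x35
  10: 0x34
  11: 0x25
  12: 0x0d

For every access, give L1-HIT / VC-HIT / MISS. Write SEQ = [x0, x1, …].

#0 0x26→b9/s1 MISS; vc=[]
#1 0x27→b9/s1 L1-HIT; vc=[]
#2 0x27→b9/s1 L1-HIT; vc=[]
#3 0x15→b5/s1 MISS; vc=[9]
#4 0x25→b9/s1 VC-HIT; vc=[5]
#5 0x25→b9/s1 L1-HIT; vc=[5]
#6 0xe→b3/s1 MISS; vc=[5,9]
#7 0xf→b3/s1 L1-HIT; vc=[5,9]
#8 0x14→b5/s1 VC-HIT; vc=[3,9]
#9 0x35→b13/s1 MISS; vc=[3,9,5]
#10 0x34→b13/s1 L1-HIT; vc=[3,9,5]
#11 0x25→b9/s1 VC-HIT; vc=[3,13,5]
#12 0xd→b3/s1 VC-HIT; vc=[9,13,5]

SEQ = [MISS, L1-HIT, L1-HIT, MISS, VC-HIT, L1-HIT, MISS, L1-HIT, VC-HIT, MISS, L1-HIT, VC-HIT, VC-HIT]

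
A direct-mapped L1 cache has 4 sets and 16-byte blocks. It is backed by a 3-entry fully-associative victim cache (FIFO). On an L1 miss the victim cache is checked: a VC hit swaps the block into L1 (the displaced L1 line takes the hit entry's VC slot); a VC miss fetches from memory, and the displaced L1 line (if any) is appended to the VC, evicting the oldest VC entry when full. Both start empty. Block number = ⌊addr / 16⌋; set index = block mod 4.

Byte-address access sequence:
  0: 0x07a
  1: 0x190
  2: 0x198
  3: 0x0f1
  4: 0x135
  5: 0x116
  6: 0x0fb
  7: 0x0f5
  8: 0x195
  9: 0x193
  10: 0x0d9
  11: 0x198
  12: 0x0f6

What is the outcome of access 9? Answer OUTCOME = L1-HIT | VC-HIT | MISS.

  [0] addr=0x7a blk=7 s=3: MISS | VC []
  [1] addr=0x190 blk=25 s=1: MISS | VC []
  [2] addr=0x198 blk=25 s=1: L1-HIT | VC []
  [3] addr=0xf1 blk=15 s=3: MISS | VC [7]
  [4] addr=0x135 blk=19 s=3: MISS | VC [7, 15]
  [5] addr=0x116 blk=17 s=1: MISS | VC [7, 15, 25]
  [6] addr=0xfb blk=15 s=3: VC-HIT | VC [7, 19, 25]
  [7] addr=0xf5 blk=15 s=3: L1-HIT | VC [7, 19, 25]
  [8] addr=0x195 blk=25 s=1: VC-HIT | VC [7, 19, 17]
  [9] addr=0x193 blk=25 s=1: L1-HIT | VC [7, 19, 17]
  [10] addr=0xd9 blk=13 s=1: MISS | VC [19, 17, 25]
  [11] addr=0x198 blk=25 s=1: VC-HIT | VC [19, 17, 13]
  [12] addr=0xf6 blk=15 s=3: L1-HIT | VC [19, 17, 13]

OUTCOME = L1-HIT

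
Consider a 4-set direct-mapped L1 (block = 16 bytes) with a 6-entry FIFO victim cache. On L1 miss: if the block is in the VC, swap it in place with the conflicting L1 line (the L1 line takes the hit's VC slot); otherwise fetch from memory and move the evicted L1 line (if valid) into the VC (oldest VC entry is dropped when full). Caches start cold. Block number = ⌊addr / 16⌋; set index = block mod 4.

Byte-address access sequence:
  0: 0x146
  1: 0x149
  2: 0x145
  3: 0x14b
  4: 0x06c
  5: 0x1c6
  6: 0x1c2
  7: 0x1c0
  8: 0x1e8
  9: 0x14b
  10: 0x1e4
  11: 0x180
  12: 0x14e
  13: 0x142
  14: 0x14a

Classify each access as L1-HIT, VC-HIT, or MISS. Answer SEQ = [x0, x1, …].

#0 0x146→b20/s0 MISS; vc=[]
#1 0x149→b20/s0 L1-HIT; vc=[]
#2 0x145→b20/s0 L1-HIT; vc=[]
#3 0x14b→b20/s0 L1-HIT; vc=[]
#4 0x6c→b6/s2 MISS; vc=[]
#5 0x1c6→b28/s0 MISS; vc=[20]
#6 0x1c2→b28/s0 L1-HIT; vc=[20]
#7 0x1c0→b28/s0 L1-HIT; vc=[20]
#8 0x1e8→b30/s2 MISS; vc=[20,6]
#9 0x14b→b20/s0 VC-HIT; vc=[28,6]
#10 0x1e4→b30/s2 L1-HIT; vc=[28,6]
#11 0x180→b24/s0 MISS; vc=[28,6,20]
#12 0x14e→b20/s0 VC-HIT; vc=[28,6,24]
#13 0x142→b20/s0 L1-HIT; vc=[28,6,24]
#14 0x14a→b20/s0 L1-HIT; vc=[28,6,24]

SEQ = [MISS, L1-HIT, L1-HIT, L1-HIT, MISS, MISS, L1-HIT, L1-HIT, MISS, VC-HIT, L1-HIT, MISS, VC-HIT, L1-HIT, L1-HIT]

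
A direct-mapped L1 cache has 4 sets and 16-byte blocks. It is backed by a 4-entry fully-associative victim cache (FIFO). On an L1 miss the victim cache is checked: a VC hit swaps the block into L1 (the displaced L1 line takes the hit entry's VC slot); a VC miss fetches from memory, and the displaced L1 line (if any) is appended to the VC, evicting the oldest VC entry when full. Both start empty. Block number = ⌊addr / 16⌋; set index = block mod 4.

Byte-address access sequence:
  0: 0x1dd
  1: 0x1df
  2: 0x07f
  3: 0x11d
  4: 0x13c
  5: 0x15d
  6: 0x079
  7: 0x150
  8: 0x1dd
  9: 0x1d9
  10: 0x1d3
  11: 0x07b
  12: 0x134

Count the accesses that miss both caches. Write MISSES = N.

#0 0x1dd→b29/s1 MISS; vc=[]
#1 0x1df→b29/s1 L1-HIT; vc=[]
#2 0x7f→b7/s3 MISS; vc=[]
#3 0x11d→b17/s1 MISS; vc=[29]
#4 0x13c→b19/s3 MISS; vc=[29,7]
#5 0x15d→b21/s1 MISS; vc=[29,7,17]
#6 0x79→b7/s3 VC-HIT; vc=[29,19,17]
#7 0x150→b21/s1 L1-HIT; vc=[29,19,17]
#8 0x1dd→b29/s1 VC-HIT; vc=[21,19,17]
#9 0x1d9→b29/s1 L1-HIT; vc=[21,19,17]
#10 0x1d3→b29/s1 L1-HIT; vc=[21,19,17]
#11 0x7b→b7/s3 L1-HIT; vc=[21,19,17]
#12 0x134→b19/s3 VC-HIT; vc=[21,7,17]

MISSES = 5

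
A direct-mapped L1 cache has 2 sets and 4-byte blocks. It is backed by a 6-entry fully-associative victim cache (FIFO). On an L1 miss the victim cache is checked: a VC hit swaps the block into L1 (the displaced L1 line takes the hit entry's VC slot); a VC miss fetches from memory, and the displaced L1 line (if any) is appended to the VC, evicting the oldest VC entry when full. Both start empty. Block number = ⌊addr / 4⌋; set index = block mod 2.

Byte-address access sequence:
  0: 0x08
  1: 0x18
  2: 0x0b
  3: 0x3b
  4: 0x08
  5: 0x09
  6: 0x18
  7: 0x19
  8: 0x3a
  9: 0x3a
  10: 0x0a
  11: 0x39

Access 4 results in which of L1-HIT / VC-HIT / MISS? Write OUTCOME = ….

OUTCOME = VC-HIT

#0 0x8→b2/s0 MISS; vc=[]
#1 0x18→b6/s0 MISS; vc=[2]
#2 0xb→b2/s0 VC-HIT; vc=[6]
#3 0x3b→b14/s0 MISS; vc=[6,2]
#4 0x8→b2/s0 VC-HIT; vc=[6,14]
#5 0x9→b2/s0 L1-HIT; vc=[6,14]
#6 0x18→b6/s0 VC-HIT; vc=[2,14]
#7 0x19→b6/s0 L1-HIT; vc=[2,14]
#8 0x3a→b14/s0 VC-HIT; vc=[2,6]
#9 0x3a→b14/s0 L1-HIT; vc=[2,6]
#10 0xa→b2/s0 VC-HIT; vc=[14,6]
#11 0x39→b14/s0 VC-HIT; vc=[2,6]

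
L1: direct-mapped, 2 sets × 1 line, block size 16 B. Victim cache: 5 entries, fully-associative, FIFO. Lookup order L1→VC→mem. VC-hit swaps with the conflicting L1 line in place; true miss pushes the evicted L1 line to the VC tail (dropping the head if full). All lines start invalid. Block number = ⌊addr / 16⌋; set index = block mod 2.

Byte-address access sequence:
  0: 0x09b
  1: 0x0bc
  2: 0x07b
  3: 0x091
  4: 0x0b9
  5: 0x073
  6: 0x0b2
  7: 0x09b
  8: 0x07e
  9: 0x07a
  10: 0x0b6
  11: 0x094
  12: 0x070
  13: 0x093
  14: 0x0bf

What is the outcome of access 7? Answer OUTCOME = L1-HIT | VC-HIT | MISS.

OUTCOME = VC-HIT

  [0] addr=0x9b blk=9 s=1: MISS | VC []
  [1] addr=0xbc blk=11 s=1: MISS | VC [9]
  [2] addr=0x7b blk=7 s=1: MISS | VC [9, 11]
  [3] addr=0x91 blk=9 s=1: VC-HIT | VC [7, 11]
  [4] addr=0xb9 blk=11 s=1: VC-HIT | VC [7, 9]
  [5] addr=0x73 blk=7 s=1: VC-HIT | VC [11, 9]
  [6] addr=0xb2 blk=11 s=1: VC-HIT | VC [7, 9]
  [7] addr=0x9b blk=9 s=1: VC-HIT | VC [7, 11]
  [8] addr=0x7e blk=7 s=1: VC-HIT | VC [9, 11]
  [9] addr=0x7a blk=7 s=1: L1-HIT | VC [9, 11]
  [10] addr=0xb6 blk=11 s=1: VC-HIT | VC [9, 7]
  [11] addr=0x94 blk=9 s=1: VC-HIT | VC [11, 7]
  [12] addr=0x70 blk=7 s=1: VC-HIT | VC [11, 9]
  [13] addr=0x93 blk=9 s=1: VC-HIT | VC [11, 7]
  [14] addr=0xbf blk=11 s=1: VC-HIT | VC [9, 7]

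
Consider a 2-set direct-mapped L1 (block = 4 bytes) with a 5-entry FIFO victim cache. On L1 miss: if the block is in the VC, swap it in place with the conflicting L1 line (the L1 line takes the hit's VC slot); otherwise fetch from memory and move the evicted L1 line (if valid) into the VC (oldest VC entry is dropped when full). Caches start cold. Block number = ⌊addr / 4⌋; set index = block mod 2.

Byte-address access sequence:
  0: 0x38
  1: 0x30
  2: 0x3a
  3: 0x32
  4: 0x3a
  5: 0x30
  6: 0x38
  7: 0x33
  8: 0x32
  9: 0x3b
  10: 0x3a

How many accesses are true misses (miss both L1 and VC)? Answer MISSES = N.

MISSES = 2

0: 0x38 (blk 14, set 0) → MISS  vc=[]
1: 0x30 (blk 12, set 0) → MISS  vc=[14]
2: 0x3a (blk 14, set 0) → VC-HIT  vc=[12]
3: 0x32 (blk 12, set 0) → VC-HIT  vc=[14]
4: 0x3a (blk 14, set 0) → VC-HIT  vc=[12]
5: 0x30 (blk 12, set 0) → VC-HIT  vc=[14]
6: 0x38 (blk 14, set 0) → VC-HIT  vc=[12]
7: 0x33 (blk 12, set 0) → VC-HIT  vc=[14]
8: 0x32 (blk 12, set 0) → L1-HIT  vc=[14]
9: 0x3b (blk 14, set 0) → VC-HIT  vc=[12]
10: 0x3a (blk 14, set 0) → L1-HIT  vc=[12]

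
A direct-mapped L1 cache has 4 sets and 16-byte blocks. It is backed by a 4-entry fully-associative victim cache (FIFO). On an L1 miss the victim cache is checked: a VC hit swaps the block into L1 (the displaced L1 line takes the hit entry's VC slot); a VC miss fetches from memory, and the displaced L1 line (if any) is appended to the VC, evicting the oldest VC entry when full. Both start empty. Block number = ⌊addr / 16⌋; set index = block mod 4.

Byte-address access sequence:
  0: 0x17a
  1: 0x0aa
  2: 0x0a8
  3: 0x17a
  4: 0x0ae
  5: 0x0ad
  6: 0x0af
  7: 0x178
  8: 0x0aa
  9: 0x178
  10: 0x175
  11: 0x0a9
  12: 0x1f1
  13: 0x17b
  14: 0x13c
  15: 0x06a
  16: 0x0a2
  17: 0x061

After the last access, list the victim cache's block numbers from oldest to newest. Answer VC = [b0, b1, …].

0: 0x17a (blk 23, set 3) → MISS  vc=[]
1: 0xaa (blk 10, set 2) → MISS  vc=[]
2: 0xa8 (blk 10, set 2) → L1-HIT  vc=[]
3: 0x17a (blk 23, set 3) → L1-HIT  vc=[]
4: 0xae (blk 10, set 2) → L1-HIT  vc=[]
5: 0xad (blk 10, set 2) → L1-HIT  vc=[]
6: 0xaf (blk 10, set 2) → L1-HIT  vc=[]
7: 0x178 (blk 23, set 3) → L1-HIT  vc=[]
8: 0xaa (blk 10, set 2) → L1-HIT  vc=[]
9: 0x178 (blk 23, set 3) → L1-HIT  vc=[]
10: 0x175 (blk 23, set 3) → L1-HIT  vc=[]
11: 0xa9 (blk 10, set 2) → L1-HIT  vc=[]
12: 0x1f1 (blk 31, set 3) → MISS  vc=[23]
13: 0x17b (blk 23, set 3) → VC-HIT  vc=[31]
14: 0x13c (blk 19, set 3) → MISS  vc=[31, 23]
15: 0x6a (blk 6, set 2) → MISS  vc=[31, 23, 10]
16: 0xa2 (blk 10, set 2) → VC-HIT  vc=[31, 23, 6]
17: 0x61 (blk 6, set 2) → VC-HIT  vc=[31, 23, 10]

VC = [31, 23, 10]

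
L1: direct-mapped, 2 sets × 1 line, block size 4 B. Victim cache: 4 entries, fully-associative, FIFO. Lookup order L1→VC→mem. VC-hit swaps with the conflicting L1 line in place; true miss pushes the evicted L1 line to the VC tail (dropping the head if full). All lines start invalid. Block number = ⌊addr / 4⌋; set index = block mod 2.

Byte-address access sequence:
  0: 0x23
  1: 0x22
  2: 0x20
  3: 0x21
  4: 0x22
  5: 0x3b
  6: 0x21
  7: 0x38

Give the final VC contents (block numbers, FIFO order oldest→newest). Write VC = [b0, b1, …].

0: 0x23 (blk 8, set 0) → MISS  vc=[]
1: 0x22 (blk 8, set 0) → L1-HIT  vc=[]
2: 0x20 (blk 8, set 0) → L1-HIT  vc=[]
3: 0x21 (blk 8, set 0) → L1-HIT  vc=[]
4: 0x22 (blk 8, set 0) → L1-HIT  vc=[]
5: 0x3b (blk 14, set 0) → MISS  vc=[8]
6: 0x21 (blk 8, set 0) → VC-HIT  vc=[14]
7: 0x38 (blk 14, set 0) → VC-HIT  vc=[8]

VC = [8]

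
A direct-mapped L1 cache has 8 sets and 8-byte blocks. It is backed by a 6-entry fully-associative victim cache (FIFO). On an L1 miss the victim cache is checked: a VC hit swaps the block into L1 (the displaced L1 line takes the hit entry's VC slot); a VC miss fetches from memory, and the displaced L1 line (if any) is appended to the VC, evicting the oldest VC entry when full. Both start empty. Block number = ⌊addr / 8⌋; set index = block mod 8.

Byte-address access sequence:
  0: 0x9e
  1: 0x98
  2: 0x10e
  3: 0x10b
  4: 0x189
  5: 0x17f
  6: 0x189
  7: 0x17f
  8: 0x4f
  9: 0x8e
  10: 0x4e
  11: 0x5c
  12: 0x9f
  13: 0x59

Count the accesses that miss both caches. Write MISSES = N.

0: 0x9e (blk 19, set 3) → MISS  vc=[]
1: 0x98 (blk 19, set 3) → L1-HIT  vc=[]
2: 0x10e (blk 33, set 1) → MISS  vc=[]
3: 0x10b (blk 33, set 1) → L1-HIT  vc=[]
4: 0x189 (blk 49, set 1) → MISS  vc=[33]
5: 0x17f (blk 47, set 7) → MISS  vc=[33]
6: 0x189 (blk 49, set 1) → L1-HIT  vc=[33]
7: 0x17f (blk 47, set 7) → L1-HIT  vc=[33]
8: 0x4f (blk 9, set 1) → MISS  vc=[33, 49]
9: 0x8e (blk 17, set 1) → MISS  vc=[33, 49, 9]
10: 0x4e (blk 9, set 1) → VC-HIT  vc=[33, 49, 17]
11: 0x5c (blk 11, set 3) → MISS  vc=[33, 49, 17, 19]
12: 0x9f (blk 19, set 3) → VC-HIT  vc=[33, 49, 17, 11]
13: 0x59 (blk 11, set 3) → VC-HIT  vc=[33, 49, 17, 19]

MISSES = 7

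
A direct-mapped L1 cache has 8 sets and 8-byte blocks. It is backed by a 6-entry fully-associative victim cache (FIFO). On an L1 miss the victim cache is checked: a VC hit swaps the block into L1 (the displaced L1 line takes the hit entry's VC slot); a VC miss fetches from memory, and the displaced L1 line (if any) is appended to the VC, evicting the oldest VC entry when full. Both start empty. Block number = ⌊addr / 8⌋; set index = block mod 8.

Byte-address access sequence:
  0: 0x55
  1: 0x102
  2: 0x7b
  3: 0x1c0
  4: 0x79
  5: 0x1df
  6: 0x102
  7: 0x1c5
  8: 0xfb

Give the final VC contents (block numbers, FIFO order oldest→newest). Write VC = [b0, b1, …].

VC = [32, 15]

0: 0x55 (blk 10, set 2) → MISS  vc=[]
1: 0x102 (blk 32, set 0) → MISS  vc=[]
2: 0x7b (blk 15, set 7) → MISS  vc=[]
3: 0x1c0 (blk 56, set 0) → MISS  vc=[32]
4: 0x79 (blk 15, set 7) → L1-HIT  vc=[32]
5: 0x1df (blk 59, set 3) → MISS  vc=[32]
6: 0x102 (blk 32, set 0) → VC-HIT  vc=[56]
7: 0x1c5 (blk 56, set 0) → VC-HIT  vc=[32]
8: 0xfb (blk 31, set 7) → MISS  vc=[32, 15]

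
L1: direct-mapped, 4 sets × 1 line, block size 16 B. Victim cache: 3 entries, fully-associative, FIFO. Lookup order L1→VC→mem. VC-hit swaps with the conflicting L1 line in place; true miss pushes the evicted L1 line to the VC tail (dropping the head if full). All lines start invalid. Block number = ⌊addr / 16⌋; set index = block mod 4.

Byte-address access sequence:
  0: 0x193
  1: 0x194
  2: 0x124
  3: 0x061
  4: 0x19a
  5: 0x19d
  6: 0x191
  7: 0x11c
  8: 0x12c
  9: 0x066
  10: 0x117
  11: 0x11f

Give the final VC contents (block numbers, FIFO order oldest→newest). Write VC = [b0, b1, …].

VC = [18, 25]

0: 0x193 (blk 25, set 1) → MISS  vc=[]
1: 0x194 (blk 25, set 1) → L1-HIT  vc=[]
2: 0x124 (blk 18, set 2) → MISS  vc=[]
3: 0x61 (blk 6, set 2) → MISS  vc=[18]
4: 0x19a (blk 25, set 1) → L1-HIT  vc=[18]
5: 0x19d (blk 25, set 1) → L1-HIT  vc=[18]
6: 0x191 (blk 25, set 1) → L1-HIT  vc=[18]
7: 0x11c (blk 17, set 1) → MISS  vc=[18, 25]
8: 0x12c (blk 18, set 2) → VC-HIT  vc=[6, 25]
9: 0x66 (blk 6, set 2) → VC-HIT  vc=[18, 25]
10: 0x117 (blk 17, set 1) → L1-HIT  vc=[18, 25]
11: 0x11f (blk 17, set 1) → L1-HIT  vc=[18, 25]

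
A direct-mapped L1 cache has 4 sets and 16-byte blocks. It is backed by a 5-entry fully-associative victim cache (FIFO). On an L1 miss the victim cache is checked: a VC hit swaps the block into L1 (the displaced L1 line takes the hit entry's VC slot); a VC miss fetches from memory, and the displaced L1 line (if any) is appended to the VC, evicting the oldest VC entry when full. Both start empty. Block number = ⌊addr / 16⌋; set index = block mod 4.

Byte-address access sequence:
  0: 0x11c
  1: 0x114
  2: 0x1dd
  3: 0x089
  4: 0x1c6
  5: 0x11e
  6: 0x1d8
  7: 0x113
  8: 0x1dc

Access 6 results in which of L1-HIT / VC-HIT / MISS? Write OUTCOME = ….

#0 0x11c→b17/s1 MISS; vc=[]
#1 0x114→b17/s1 L1-HIT; vc=[]
#2 0x1dd→b29/s1 MISS; vc=[17]
#3 0x89→b8/s0 MISS; vc=[17]
#4 0x1c6→b28/s0 MISS; vc=[17,8]
#5 0x11e→b17/s1 VC-HIT; vc=[29,8]
#6 0x1d8→b29/s1 VC-HIT; vc=[17,8]
#7 0x113→b17/s1 VC-HIT; vc=[29,8]
#8 0x1dc→b29/s1 VC-HIT; vc=[17,8]

OUTCOME = VC-HIT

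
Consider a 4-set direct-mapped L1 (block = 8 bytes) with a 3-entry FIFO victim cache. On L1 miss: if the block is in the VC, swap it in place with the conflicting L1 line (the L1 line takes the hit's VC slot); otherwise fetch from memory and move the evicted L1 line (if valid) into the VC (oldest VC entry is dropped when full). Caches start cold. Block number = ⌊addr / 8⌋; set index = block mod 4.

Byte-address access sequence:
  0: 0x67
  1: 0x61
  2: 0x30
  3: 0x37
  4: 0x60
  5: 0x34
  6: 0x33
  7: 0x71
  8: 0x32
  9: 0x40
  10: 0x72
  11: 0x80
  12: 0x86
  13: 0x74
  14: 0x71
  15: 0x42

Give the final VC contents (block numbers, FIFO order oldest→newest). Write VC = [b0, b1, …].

#0 0x67→b12/s0 MISS; vc=[]
#1 0x61→b12/s0 L1-HIT; vc=[]
#2 0x30→b6/s2 MISS; vc=[]
#3 0x37→b6/s2 L1-HIT; vc=[]
#4 0x60→b12/s0 L1-HIT; vc=[]
#5 0x34→b6/s2 L1-HIT; vc=[]
#6 0x33→b6/s2 L1-HIT; vc=[]
#7 0x71→b14/s2 MISS; vc=[6]
#8 0x32→b6/s2 VC-HIT; vc=[14]
#9 0x40→b8/s0 MISS; vc=[14,12]
#10 0x72→b14/s2 VC-HIT; vc=[6,12]
#11 0x80→b16/s0 MISS; vc=[6,12,8]
#12 0x86→b16/s0 L1-HIT; vc=[6,12,8]
#13 0x74→b14/s2 L1-HIT; vc=[6,12,8]
#14 0x71→b14/s2 L1-HIT; vc=[6,12,8]
#15 0x42→b8/s0 VC-HIT; vc=[6,12,16]

VC = [6, 12, 16]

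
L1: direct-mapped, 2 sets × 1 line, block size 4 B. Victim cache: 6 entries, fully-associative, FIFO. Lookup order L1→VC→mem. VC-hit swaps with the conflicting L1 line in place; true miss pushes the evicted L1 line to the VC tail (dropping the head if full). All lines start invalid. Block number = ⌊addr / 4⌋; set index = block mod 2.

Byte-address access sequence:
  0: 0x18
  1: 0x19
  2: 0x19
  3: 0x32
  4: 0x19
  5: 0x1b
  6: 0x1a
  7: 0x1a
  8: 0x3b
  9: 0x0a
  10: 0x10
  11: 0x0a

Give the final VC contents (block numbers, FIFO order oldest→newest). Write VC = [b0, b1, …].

0: 0x18 (blk 6, set 0) → MISS  vc=[]
1: 0x19 (blk 6, set 0) → L1-HIT  vc=[]
2: 0x19 (blk 6, set 0) → L1-HIT  vc=[]
3: 0x32 (blk 12, set 0) → MISS  vc=[6]
4: 0x19 (blk 6, set 0) → VC-HIT  vc=[12]
5: 0x1b (blk 6, set 0) → L1-HIT  vc=[12]
6: 0x1a (blk 6, set 0) → L1-HIT  vc=[12]
7: 0x1a (blk 6, set 0) → L1-HIT  vc=[12]
8: 0x3b (blk 14, set 0) → MISS  vc=[12, 6]
9: 0xa (blk 2, set 0) → MISS  vc=[12, 6, 14]
10: 0x10 (blk 4, set 0) → MISS  vc=[12, 6, 14, 2]
11: 0xa (blk 2, set 0) → VC-HIT  vc=[12, 6, 14, 4]

VC = [12, 6, 14, 4]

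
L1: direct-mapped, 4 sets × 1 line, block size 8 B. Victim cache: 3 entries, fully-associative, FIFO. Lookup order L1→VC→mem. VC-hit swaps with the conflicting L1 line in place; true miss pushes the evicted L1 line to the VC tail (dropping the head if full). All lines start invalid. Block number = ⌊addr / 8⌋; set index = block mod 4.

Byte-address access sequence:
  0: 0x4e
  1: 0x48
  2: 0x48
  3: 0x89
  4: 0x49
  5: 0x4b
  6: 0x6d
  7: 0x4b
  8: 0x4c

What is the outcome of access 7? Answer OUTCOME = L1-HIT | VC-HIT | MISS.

OUTCOME = VC-HIT

#0 0x4e→b9/s1 MISS; vc=[]
#1 0x48→b9/s1 L1-HIT; vc=[]
#2 0x48→b9/s1 L1-HIT; vc=[]
#3 0x89→b17/s1 MISS; vc=[9]
#4 0x49→b9/s1 VC-HIT; vc=[17]
#5 0x4b→b9/s1 L1-HIT; vc=[17]
#6 0x6d→b13/s1 MISS; vc=[17,9]
#7 0x4b→b9/s1 VC-HIT; vc=[17,13]
#8 0x4c→b9/s1 L1-HIT; vc=[17,13]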